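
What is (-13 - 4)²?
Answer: 289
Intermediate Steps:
(-13 - 4)² = (-17)² = 289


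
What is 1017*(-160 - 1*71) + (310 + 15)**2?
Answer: -129302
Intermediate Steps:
1017*(-160 - 1*71) + (310 + 15)**2 = 1017*(-160 - 71) + 325**2 = 1017*(-231) + 105625 = -234927 + 105625 = -129302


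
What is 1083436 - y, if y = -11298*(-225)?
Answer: -1458614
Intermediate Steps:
y = 2542050
1083436 - y = 1083436 - 1*2542050 = 1083436 - 2542050 = -1458614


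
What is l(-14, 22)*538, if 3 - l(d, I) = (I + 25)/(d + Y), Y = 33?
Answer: 5380/19 ≈ 283.16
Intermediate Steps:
l(d, I) = 3 - (25 + I)/(33 + d) (l(d, I) = 3 - (I + 25)/(d + 33) = 3 - (25 + I)/(33 + d))
l(-14, 22)*538 = ((74 - 1*22 + 3*(-14))/(33 - 14))*538 = ((74 - 22 - 42)/19)*538 = ((1/19)*10)*538 = (10/19)*538 = 5380/19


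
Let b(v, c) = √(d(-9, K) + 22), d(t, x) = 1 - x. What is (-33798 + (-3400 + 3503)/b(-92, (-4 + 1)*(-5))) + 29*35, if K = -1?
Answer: -32783 + 103*√6/12 ≈ -32762.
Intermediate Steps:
b(v, c) = 2*√6 (b(v, c) = √((1 - 1*(-1)) + 22) = √((1 + 1) + 22) = √(2 + 22) = √24 = 2*√6)
(-33798 + (-3400 + 3503)/b(-92, (-4 + 1)*(-5))) + 29*35 = (-33798 + (-3400 + 3503)/((2*√6))) + 29*35 = (-33798 + 103*(√6/12)) + 1015 = (-33798 + 103*√6/12) + 1015 = -32783 + 103*√6/12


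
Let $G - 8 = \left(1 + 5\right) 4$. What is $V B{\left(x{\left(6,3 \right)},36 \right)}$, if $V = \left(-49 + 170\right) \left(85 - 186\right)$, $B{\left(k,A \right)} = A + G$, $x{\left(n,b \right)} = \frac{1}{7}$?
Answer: $-831028$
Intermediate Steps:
$G = 32$ ($G = 8 + \left(1 + 5\right) 4 = 8 + 6 \cdot 4 = 8 + 24 = 32$)
$x{\left(n,b \right)} = \frac{1}{7}$
$B{\left(k,A \right)} = 32 + A$ ($B{\left(k,A \right)} = A + 32 = 32 + A$)
$V = -12221$ ($V = 121 \left(-101\right) = -12221$)
$V B{\left(x{\left(6,3 \right)},36 \right)} = - 12221 \left(32 + 36\right) = \left(-12221\right) 68 = -831028$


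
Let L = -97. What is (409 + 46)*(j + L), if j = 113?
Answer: 7280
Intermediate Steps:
(409 + 46)*(j + L) = (409 + 46)*(113 - 97) = 455*16 = 7280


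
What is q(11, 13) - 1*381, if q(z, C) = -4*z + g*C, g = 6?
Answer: -347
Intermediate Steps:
q(z, C) = -4*z + 6*C
q(11, 13) - 1*381 = (-4*11 + 6*13) - 1*381 = (-44 + 78) - 381 = 34 - 381 = -347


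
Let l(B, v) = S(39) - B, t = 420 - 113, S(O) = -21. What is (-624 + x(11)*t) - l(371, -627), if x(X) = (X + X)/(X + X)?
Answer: 75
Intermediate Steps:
t = 307
l(B, v) = -21 - B
x(X) = 1 (x(X) = (2*X)/((2*X)) = (2*X)*(1/(2*X)) = 1)
(-624 + x(11)*t) - l(371, -627) = (-624 + 1*307) - (-21 - 1*371) = (-624 + 307) - (-21 - 371) = -317 - 1*(-392) = -317 + 392 = 75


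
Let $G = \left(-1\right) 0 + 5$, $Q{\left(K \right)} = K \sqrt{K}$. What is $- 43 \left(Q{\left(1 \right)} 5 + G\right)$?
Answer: $-430$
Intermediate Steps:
$Q{\left(K \right)} = K^{\frac{3}{2}}$
$G = 5$ ($G = 0 + 5 = 5$)
$- 43 \left(Q{\left(1 \right)} 5 + G\right) = - 43 \left(1^{\frac{3}{2}} \cdot 5 + 5\right) = - 43 \left(1 \cdot 5 + 5\right) = - 43 \left(5 + 5\right) = \left(-43\right) 10 = -430$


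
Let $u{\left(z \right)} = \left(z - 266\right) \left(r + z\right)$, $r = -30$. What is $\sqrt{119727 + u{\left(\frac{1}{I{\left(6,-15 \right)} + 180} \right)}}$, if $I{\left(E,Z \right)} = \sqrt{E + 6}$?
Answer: $\frac{\sqrt{372802585794 + 12414546325 \sqrt{3}}}{2 \left(90 + \sqrt{3}\right)^{\frac{3}{2}}} \approx 357.36$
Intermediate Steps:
$I{\left(E,Z \right)} = \sqrt{6 + E}$
$u{\left(z \right)} = \left(-266 + z\right) \left(-30 + z\right)$ ($u{\left(z \right)} = \left(z - 266\right) \left(-30 + z\right) = \left(-266 + z\right) \left(-30 + z\right)$)
$\sqrt{119727 + u{\left(\frac{1}{I{\left(6,-15 \right)} + 180} \right)}} = \sqrt{119727 + \left(7980 + \left(\frac{1}{\sqrt{6 + 6} + 180}\right)^{2} - \frac{296}{\sqrt{6 + 6} + 180}\right)} = \sqrt{119727 + \left(7980 + \left(\frac{1}{\sqrt{12} + 180}\right)^{2} - \frac{296}{\sqrt{12} + 180}\right)} = \sqrt{119727 + \left(7980 + \left(\frac{1}{2 \sqrt{3} + 180}\right)^{2} - \frac{296}{2 \sqrt{3} + 180}\right)} = \sqrt{119727 + \left(7980 + \left(\frac{1}{180 + 2 \sqrt{3}}\right)^{2} - \frac{296}{180 + 2 \sqrt{3}}\right)} = \sqrt{119727 + \left(7980 + \frac{1}{\left(180 + 2 \sqrt{3}\right)^{2}} - \frac{296}{180 + 2 \sqrt{3}}\right)} = \sqrt{127707 + \frac{1}{\left(180 + 2 \sqrt{3}\right)^{2}} - \frac{296}{180 + 2 \sqrt{3}}}$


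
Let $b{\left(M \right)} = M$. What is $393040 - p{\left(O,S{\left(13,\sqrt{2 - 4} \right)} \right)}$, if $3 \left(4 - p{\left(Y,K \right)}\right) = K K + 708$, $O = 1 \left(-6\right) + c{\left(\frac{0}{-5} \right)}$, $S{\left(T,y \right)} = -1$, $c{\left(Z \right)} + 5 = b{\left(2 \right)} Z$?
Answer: $\frac{1179817}{3} \approx 3.9327 \cdot 10^{5}$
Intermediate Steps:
$c{\left(Z \right)} = -5 + 2 Z$
$O = -11$ ($O = 1 \left(-6\right) - \left(5 - 2 \frac{0}{-5}\right) = -6 - \left(5 - 2 \cdot 0 \left(- \frac{1}{5}\right)\right) = -6 + \left(-5 + 2 \cdot 0\right) = -6 + \left(-5 + 0\right) = -6 - 5 = -11$)
$p{\left(Y,K \right)} = -232 - \frac{K^{2}}{3}$ ($p{\left(Y,K \right)} = 4 - \frac{K K + 708}{3} = 4 - \frac{K^{2} + 708}{3} = 4 - \frac{708 + K^{2}}{3} = 4 - \left(236 + \frac{K^{2}}{3}\right) = -232 - \frac{K^{2}}{3}$)
$393040 - p{\left(O,S{\left(13,\sqrt{2 - 4} \right)} \right)} = 393040 - \left(-232 - \frac{\left(-1\right)^{2}}{3}\right) = 393040 - \left(-232 - \frac{1}{3}\right) = 393040 - - \frac{697}{3} = 393040 + \frac{697}{3} = \frac{1179817}{3}$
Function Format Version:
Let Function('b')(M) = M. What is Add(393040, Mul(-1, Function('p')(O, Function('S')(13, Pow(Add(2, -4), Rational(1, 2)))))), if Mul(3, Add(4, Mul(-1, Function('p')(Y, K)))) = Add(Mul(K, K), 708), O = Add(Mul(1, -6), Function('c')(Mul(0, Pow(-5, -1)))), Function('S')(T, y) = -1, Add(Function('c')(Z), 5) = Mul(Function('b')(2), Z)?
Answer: Rational(1179817, 3) ≈ 3.9327e+5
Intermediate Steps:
Function('c')(Z) = Add(-5, Mul(2, Z))
O = -11 (O = Add(Mul(1, -6), Add(-5, Mul(2, Mul(0, Pow(-5, -1))))) = Add(-6, Add(-5, Mul(2, Mul(0, Rational(-1, 5))))) = Add(-6, Add(-5, Mul(2, 0))) = Add(-6, Add(-5, 0)) = Add(-6, -5) = -11)
Function('p')(Y, K) = Add(-232, Mul(Rational(-1, 3), Pow(K, 2))) (Function('p')(Y, K) = Add(4, Mul(Rational(-1, 3), Add(Mul(K, K), 708))) = Add(4, Mul(Rational(-1, 3), Add(Pow(K, 2), 708))) = Add(4, Mul(Rational(-1, 3), Add(708, Pow(K, 2)))) = Add(4, Add(-236, Mul(Rational(-1, 3), Pow(K, 2)))) = Add(-232, Mul(Rational(-1, 3), Pow(K, 2))))
Add(393040, Mul(-1, Function('p')(O, Function('S')(13, Pow(Add(2, -4), Rational(1, 2)))))) = Add(393040, Mul(-1, Add(-232, Mul(Rational(-1, 3), Pow(-1, 2))))) = Add(393040, Mul(-1, Add(-232, Mul(Rational(-1, 3), 1)))) = Add(393040, Mul(-1, Add(-232, Rational(-1, 3)))) = Add(393040, Mul(-1, Rational(-697, 3))) = Add(393040, Rational(697, 3)) = Rational(1179817, 3)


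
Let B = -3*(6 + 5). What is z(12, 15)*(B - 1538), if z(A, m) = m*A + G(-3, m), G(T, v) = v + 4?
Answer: -312629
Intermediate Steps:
G(T, v) = 4 + v
z(A, m) = 4 + m + A*m (z(A, m) = m*A + (4 + m) = A*m + (4 + m) = 4 + m + A*m)
B = -33 (B = -3*11 = -33)
z(12, 15)*(B - 1538) = (4 + 15 + 12*15)*(-33 - 1538) = (4 + 15 + 180)*(-1571) = 199*(-1571) = -312629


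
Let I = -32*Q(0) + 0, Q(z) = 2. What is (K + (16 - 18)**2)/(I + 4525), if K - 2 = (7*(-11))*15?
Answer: -383/1487 ≈ -0.25757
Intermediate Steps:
K = -1153 (K = 2 + (7*(-11))*15 = 2 - 77*15 = 2 - 1155 = -1153)
I = -64 (I = -32*2 + 0 = -64 + 0 = -64)
(K + (16 - 18)**2)/(I + 4525) = (-1153 + (16 - 18)**2)/(-64 + 4525) = (-1153 + (-2)**2)/4461 = (-1153 + 4)*(1/4461) = -1149*1/4461 = -383/1487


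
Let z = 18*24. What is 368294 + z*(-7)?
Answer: 365270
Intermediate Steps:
z = 432
368294 + z*(-7) = 368294 + 432*(-7) = 368294 - 3024 = 365270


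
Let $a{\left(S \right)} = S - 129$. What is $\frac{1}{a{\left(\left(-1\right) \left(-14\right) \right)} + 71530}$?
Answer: $\frac{1}{71415} \approx 1.4003 \cdot 10^{-5}$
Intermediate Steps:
$a{\left(S \right)} = -129 + S$
$\frac{1}{a{\left(\left(-1\right) \left(-14\right) \right)} + 71530} = \frac{1}{\left(-129 - -14\right) + 71530} = \frac{1}{\left(-129 + 14\right) + 71530} = \frac{1}{-115 + 71530} = \frac{1}{71415}$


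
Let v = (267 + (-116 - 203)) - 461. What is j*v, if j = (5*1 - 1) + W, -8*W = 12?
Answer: -2565/2 ≈ -1282.5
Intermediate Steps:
W = -3/2 (W = -⅛*12 = -3/2 ≈ -1.5000)
v = -513 (v = (267 - 319) - 461 = -52 - 461 = -513)
j = 5/2 (j = (5*1 - 1) - 3/2 = (5 - 1) - 3/2 = 4 - 3/2 = 5/2 ≈ 2.5000)
j*v = (5/2)*(-513) = -2565/2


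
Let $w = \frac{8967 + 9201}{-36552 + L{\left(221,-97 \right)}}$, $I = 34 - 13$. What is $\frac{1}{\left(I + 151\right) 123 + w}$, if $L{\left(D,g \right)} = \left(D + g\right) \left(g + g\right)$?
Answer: $\frac{7576}{160275585} \approx 4.7269 \cdot 10^{-5}$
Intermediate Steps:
$L{\left(D,g \right)} = 2 g \left(D + g\right)$ ($L{\left(D,g \right)} = \left(D + g\right) 2 g = 2 g \left(D + g\right)$)
$I = 21$ ($I = 34 - 13 = 21$)
$w = - \frac{2271}{7576}$ ($w = \frac{8967 + 9201}{-36552 + 2 \left(-97\right) \left(221 - 97\right)} = \frac{18168}{-36552 + 2 \left(-97\right) 124} = \frac{18168}{-36552 - 24056} = \frac{18168}{-60608} = 18168 \left(- \frac{1}{60608}\right) = - \frac{2271}{7576} \approx -0.29976$)
$\frac{1}{\left(I + 151\right) 123 + w} = \frac{1}{\left(21 + 151\right) 123 - \frac{2271}{7576}} = \frac{1}{172 \cdot 123 - \frac{2271}{7576}} = \frac{1}{21156 - \frac{2271}{7576}} = \frac{1}{\frac{160275585}{7576}} = \frac{7576}{160275585}$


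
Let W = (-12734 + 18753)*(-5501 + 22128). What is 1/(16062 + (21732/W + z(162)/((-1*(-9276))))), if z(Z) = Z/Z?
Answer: 928322720988/14910719846173201 ≈ 6.2259e-5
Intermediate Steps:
W = 100077913 (W = 6019*16627 = 100077913)
z(Z) = 1
1/(16062 + (21732/W + z(162)/((-1*(-9276))))) = 1/(16062 + (21732/100077913 + 1/(-1*(-9276)))) = 1/(16062 + (21732*(1/100077913) + 1/9276)) = 1/(16062 + (21732/100077913 + 1*(1/9276))) = 1/(16062 + (21732/100077913 + 1/9276)) = 1/(16062 + 301663945/928322720988) = 1/(14910719846173201/928322720988) = 928322720988/14910719846173201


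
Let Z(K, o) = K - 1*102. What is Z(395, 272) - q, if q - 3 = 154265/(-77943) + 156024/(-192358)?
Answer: 2194896683881/7496479797 ≈ 292.79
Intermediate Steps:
q = 1571896640/7496479797 (q = 3 + (154265/(-77943) + 156024/(-192358)) = 3 + (154265*(-1/77943) + 156024*(-1/192358)) = 3 + (-154265/77943 - 78012/96179) = 3 - 20917542751/7496479797 = 1571896640/7496479797 ≈ 0.20968)
Z(K, o) = -102 + K (Z(K, o) = K - 102 = -102 + K)
Z(395, 272) - q = (-102 + 395) - 1*1571896640/7496479797 = 293 - 1571896640/7496479797 = 2194896683881/7496479797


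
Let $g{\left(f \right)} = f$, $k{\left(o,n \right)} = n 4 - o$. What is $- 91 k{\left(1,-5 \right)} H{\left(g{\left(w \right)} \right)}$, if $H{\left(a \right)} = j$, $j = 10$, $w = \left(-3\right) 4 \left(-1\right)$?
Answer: $19110$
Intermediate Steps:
$w = 12$ ($w = \left(-12\right) \left(-1\right) = 12$)
$k{\left(o,n \right)} = - o + 4 n$ ($k{\left(o,n \right)} = 4 n - o = - o + 4 n$)
$H{\left(a \right)} = 10$
$- 91 k{\left(1,-5 \right)} H{\left(g{\left(w \right)} \right)} = - 91 \left(\left(-1\right) 1 + 4 \left(-5\right)\right) 10 = - 91 \left(-1 - 20\right) 10 = \left(-91\right) \left(-21\right) 10 = 1911 \cdot 10 = 19110$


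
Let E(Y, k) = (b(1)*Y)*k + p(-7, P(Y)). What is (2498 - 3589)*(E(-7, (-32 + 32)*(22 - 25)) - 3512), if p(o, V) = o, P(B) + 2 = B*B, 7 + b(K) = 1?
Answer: 3839229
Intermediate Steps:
b(K) = -6 (b(K) = -7 + 1 = -6)
P(B) = -2 + B**2 (P(B) = -2 + B*B = -2 + B**2)
E(Y, k) = -7 - 6*Y*k (E(Y, k) = (-6*Y)*k - 7 = -6*Y*k - 7 = -7 - 6*Y*k)
(2498 - 3589)*(E(-7, (-32 + 32)*(22 - 25)) - 3512) = (2498 - 3589)*((-7 - 6*(-7)*(-32 + 32)*(22 - 25)) - 3512) = -1091*((-7 - 6*(-7)*0*(-3)) - 3512) = -1091*((-7 - 6*(-7)*0) - 3512) = -1091*((-7 + 0) - 3512) = -1091*(-7 - 3512) = -1091*(-3519) = 3839229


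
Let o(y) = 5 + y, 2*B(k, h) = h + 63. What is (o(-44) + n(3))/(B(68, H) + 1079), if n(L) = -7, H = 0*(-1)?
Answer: -92/2221 ≈ -0.041423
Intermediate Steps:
H = 0
B(k, h) = 63/2 + h/2 (B(k, h) = (h + 63)/2 = (63 + h)/2 = 63/2 + h/2)
(o(-44) + n(3))/(B(68, H) + 1079) = ((5 - 44) - 7)/((63/2 + (1/2)*0) + 1079) = (-39 - 7)/((63/2 + 0) + 1079) = -46/(63/2 + 1079) = -46/2221/2 = -46*2/2221 = -92/2221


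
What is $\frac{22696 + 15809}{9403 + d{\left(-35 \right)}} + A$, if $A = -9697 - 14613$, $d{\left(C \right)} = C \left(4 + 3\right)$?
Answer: $- \frac{222592475}{9158} \approx -24306.0$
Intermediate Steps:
$d{\left(C \right)} = 7 C$ ($d{\left(C \right)} = C 7 = 7 C$)
$A = -24310$
$\frac{22696 + 15809}{9403 + d{\left(-35 \right)}} + A = \frac{22696 + 15809}{9403 + 7 \left(-35\right)} - 24310 = \frac{38505}{9403 - 245} - 24310 = \frac{38505}{9158} - 24310 = - \frac{222592475}{9158}$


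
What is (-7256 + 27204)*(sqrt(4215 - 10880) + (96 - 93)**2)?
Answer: 179532 + 19948*I*sqrt(6665) ≈ 1.7953e+5 + 1.6285e+6*I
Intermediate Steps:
(-7256 + 27204)*(sqrt(4215 - 10880) + (96 - 93)**2) = 19948*(sqrt(-6665) + 3**2) = 19948*(I*sqrt(6665) + 9) = 19948*(9 + I*sqrt(6665)) = 179532 + 19948*I*sqrt(6665)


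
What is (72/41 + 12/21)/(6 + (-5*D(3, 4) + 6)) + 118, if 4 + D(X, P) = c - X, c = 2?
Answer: 1253710/10619 ≈ 118.06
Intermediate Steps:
D(X, P) = -2 - X (D(X, P) = -4 + (2 - X) = -2 - X)
(72/41 + 12/21)/(6 + (-5*D(3, 4) + 6)) + 118 = (72/41 + 12/21)/(6 + (-5*(-2 - 1*3) + 6)) + 118 = (72*(1/41) + 12*(1/21))/(6 + (-5*(-2 - 3) + 6)) + 118 = (72/41 + 4/7)/(6 + (-5*(-5) + 6)) + 118 = 668/(287*(6 + (25 + 6))) + 118 = 668/(287*(6 + 31)) + 118 = (668/287)/37 + 118 = (668/287)*(1/37) + 118 = 668/10619 + 118 = 1253710/10619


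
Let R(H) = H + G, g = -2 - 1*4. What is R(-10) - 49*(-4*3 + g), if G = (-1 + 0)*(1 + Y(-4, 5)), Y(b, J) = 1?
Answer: 870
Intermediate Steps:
g = -6 (g = -2 - 4 = -6)
G = -2 (G = (-1 + 0)*(1 + 1) = -1*2 = -2)
R(H) = -2 + H (R(H) = H - 2 = -2 + H)
R(-10) - 49*(-4*3 + g) = (-2 - 10) - 49*(-4*3 - 6) = -12 - 49*(-12 - 6) = -12 - 49*(-18) = -12 + 882 = 870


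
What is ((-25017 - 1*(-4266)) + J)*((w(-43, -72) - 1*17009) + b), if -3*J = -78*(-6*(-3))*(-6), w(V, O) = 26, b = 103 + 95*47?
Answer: 292484985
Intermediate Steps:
b = 4568 (b = 103 + 4465 = 4568)
J = -2808 (J = -(-26)*-6*(-3)*(-6) = -(-26)*18*(-6) = -(-26)*(-108) = -⅓*8424 = -2808)
((-25017 - 1*(-4266)) + J)*((w(-43, -72) - 1*17009) + b) = ((-25017 - 1*(-4266)) - 2808)*((26 - 1*17009) + 4568) = ((-25017 + 4266) - 2808)*((26 - 17009) + 4568) = (-20751 - 2808)*(-16983 + 4568) = -23559*(-12415) = 292484985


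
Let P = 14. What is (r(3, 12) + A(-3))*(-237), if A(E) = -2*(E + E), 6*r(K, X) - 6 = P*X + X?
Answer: -10191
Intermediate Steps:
r(K, X) = 1 + 5*X/2 (r(K, X) = 1 + (14*X + X)/6 = 1 + (15*X)/6 = 1 + 5*X/2)
A(E) = -4*E
(r(3, 12) + A(-3))*(-237) = ((1 + (5/2)*12) - 4*(-3))*(-237) = ((1 + 30) + 12)*(-237) = (31 + 12)*(-237) = 43*(-237) = -10191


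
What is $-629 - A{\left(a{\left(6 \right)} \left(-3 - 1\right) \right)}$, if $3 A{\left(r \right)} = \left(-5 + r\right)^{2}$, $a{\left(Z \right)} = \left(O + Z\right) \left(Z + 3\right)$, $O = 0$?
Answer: $- \frac{50728}{3} \approx -16909.0$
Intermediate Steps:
$a{\left(Z \right)} = Z \left(3 + Z\right)$ ($a{\left(Z \right)} = \left(0 + Z\right) \left(Z + 3\right) = Z \left(3 + Z\right)$)
$A{\left(r \right)} = \frac{\left(-5 + r\right)^{2}}{3}$
$-629 - A{\left(a{\left(6 \right)} \left(-3 - 1\right) \right)} = -629 - \frac{\left(-5 + 6 \left(3 + 6\right) \left(-3 - 1\right)\right)^{2}}{3} = -629 - \frac{\left(-5 + 6 \cdot 9 \left(-4\right)\right)^{2}}{3} = -629 - \frac{\left(-5 + 54 \left(-4\right)\right)^{2}}{3} = -629 - \frac{\left(-5 - 216\right)^{2}}{3} = -629 - \frac{\left(-221\right)^{2}}{3} = -629 - \frac{1}{3} \cdot 48841 = -629 - \frac{48841}{3} = - \frac{50728}{3}$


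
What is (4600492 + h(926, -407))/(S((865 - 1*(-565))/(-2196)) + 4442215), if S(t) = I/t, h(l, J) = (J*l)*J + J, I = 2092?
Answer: 112963607185/3173886709 ≈ 35.592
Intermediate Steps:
h(l, J) = J + l*J² (h(l, J) = l*J² + J = J + l*J²)
S(t) = 2092/t
(4600492 + h(926, -407))/(S((865 - 1*(-565))/(-2196)) + 4442215) = (4600492 - 407*(1 - 407*926))/(2092/(((865 - 1*(-565))/(-2196))) + 4442215) = (4600492 - 407*(1 - 376882))/(2092/(((865 + 565)*(-1/2196))) + 4442215) = (4600492 - 407*(-376881))/(2092/((1430*(-1/2196))) + 4442215) = (4600492 + 153390567)/(2092/(-715/1098) + 4442215) = 157991059/(2092*(-1098/715) + 4442215) = 157991059/(-2297016/715 + 4442215) = 157991059/(3173886709/715) = 157991059*(715/3173886709) = 112963607185/3173886709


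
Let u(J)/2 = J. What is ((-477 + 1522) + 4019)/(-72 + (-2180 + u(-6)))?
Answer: -633/283 ≈ -2.2367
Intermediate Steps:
u(J) = 2*J
((-477 + 1522) + 4019)/(-72 + (-2180 + u(-6))) = ((-477 + 1522) + 4019)/(-72 + (-2180 + 2*(-6))) = (1045 + 4019)/(-72 + (-2180 - 12)) = 5064/(-72 - 2192) = 5064/(-2264) = 5064*(-1/2264) = -633/283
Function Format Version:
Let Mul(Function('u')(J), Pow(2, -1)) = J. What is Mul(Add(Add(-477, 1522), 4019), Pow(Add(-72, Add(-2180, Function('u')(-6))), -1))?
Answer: Rational(-633, 283) ≈ -2.2367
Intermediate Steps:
Function('u')(J) = Mul(2, J)
Mul(Add(Add(-477, 1522), 4019), Pow(Add(-72, Add(-2180, Function('u')(-6))), -1)) = Mul(Add(Add(-477, 1522), 4019), Pow(Add(-72, Add(-2180, Mul(2, -6))), -1)) = Mul(Add(1045, 4019), Pow(Add(-72, Add(-2180, -12)), -1)) = Mul(5064, Pow(Add(-72, -2192), -1)) = Mul(5064, Pow(-2264, -1)) = Mul(5064, Rational(-1, 2264)) = Rational(-633, 283)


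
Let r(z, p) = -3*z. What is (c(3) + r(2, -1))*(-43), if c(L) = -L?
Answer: 387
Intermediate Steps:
(c(3) + r(2, -1))*(-43) = (-1*3 - 3*2)*(-43) = (-3 - 6)*(-43) = -9*(-43) = 387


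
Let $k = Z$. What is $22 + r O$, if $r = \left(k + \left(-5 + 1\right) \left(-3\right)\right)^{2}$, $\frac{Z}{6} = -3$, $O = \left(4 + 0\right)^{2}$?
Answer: $598$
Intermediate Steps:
$O = 16$ ($O = 4^{2} = 16$)
$Z = -18$ ($Z = 6 \left(-3\right) = -18$)
$k = -18$
$r = 36$ ($r = \left(-18 + \left(-5 + 1\right) \left(-3\right)\right)^{2} = \left(-18 - -12\right)^{2} = \left(-18 + 12\right)^{2} = \left(-6\right)^{2} = 36$)
$22 + r O = 22 + 36 \cdot 16 = 22 + 576 = 598$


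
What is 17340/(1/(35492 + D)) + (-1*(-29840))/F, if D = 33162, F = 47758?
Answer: 28427002951360/23879 ≈ 1.1905e+9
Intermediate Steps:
17340/(1/(35492 + D)) + (-1*(-29840))/F = 17340/(1/(35492 + 33162)) - 1*(-29840)/47758 = 17340/(1/68654) + 29840*(1/47758) = 17340/(1/68654) + 14920/23879 = 17340*68654 + 14920/23879 = 1190460360 + 14920/23879 = 28427002951360/23879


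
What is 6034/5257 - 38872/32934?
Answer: -401882/12366717 ≈ -0.032497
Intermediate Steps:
6034/5257 - 38872/32934 = 6034*(1/5257) - 38872*1/32934 = 862/751 - 19436/16467 = -401882/12366717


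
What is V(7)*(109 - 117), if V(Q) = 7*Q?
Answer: -392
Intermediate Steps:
V(7)*(109 - 117) = (7*7)*(109 - 117) = 49*(-8) = -392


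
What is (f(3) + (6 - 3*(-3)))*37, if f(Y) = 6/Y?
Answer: 629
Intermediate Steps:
(f(3) + (6 - 3*(-3)))*37 = (6/3 + (6 - 3*(-3)))*37 = (6*(⅓) + (6 + 9))*37 = (2 + 15)*37 = 17*37 = 629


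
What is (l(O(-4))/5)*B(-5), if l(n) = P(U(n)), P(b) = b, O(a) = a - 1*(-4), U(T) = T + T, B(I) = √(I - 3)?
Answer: 0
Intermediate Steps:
B(I) = √(-3 + I)
U(T) = 2*T
O(a) = 4 + a (O(a) = a + 4 = 4 + a)
l(n) = 2*n
(l(O(-4))/5)*B(-5) = ((2*(4 - 4))/5)*√(-3 - 5) = ((2*0)*(⅕))*√(-8) = (0*(⅕))*(2*I*√2) = 0*(2*I*√2) = 0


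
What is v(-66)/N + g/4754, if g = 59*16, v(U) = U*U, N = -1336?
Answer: -2430905/793918 ≈ -3.0619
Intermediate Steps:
v(U) = U**2
g = 944
v(-66)/N + g/4754 = (-66)**2/(-1336) + 944/4754 = 4356*(-1/1336) + 944*(1/4754) = -1089/334 + 472/2377 = -2430905/793918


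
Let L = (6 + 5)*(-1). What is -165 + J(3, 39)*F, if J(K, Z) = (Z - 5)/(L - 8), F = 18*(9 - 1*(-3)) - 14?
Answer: -10003/19 ≈ -526.47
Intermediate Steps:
L = -11 (L = 11*(-1) = -11)
F = 202 (F = 18*(9 + 3) - 14 = 18*12 - 14 = 216 - 14 = 202)
J(K, Z) = 5/19 - Z/19 (J(K, Z) = (Z - 5)/(-11 - 8) = (-5 + Z)/(-19) = (-5 + Z)*(-1/19) = 5/19 - Z/19)
-165 + J(3, 39)*F = -165 + (5/19 - 1/19*39)*202 = -165 + (5/19 - 39/19)*202 = -165 - 34/19*202 = -165 - 6868/19 = -10003/19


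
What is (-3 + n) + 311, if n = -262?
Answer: 46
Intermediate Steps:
(-3 + n) + 311 = (-3 - 262) + 311 = -265 + 311 = 46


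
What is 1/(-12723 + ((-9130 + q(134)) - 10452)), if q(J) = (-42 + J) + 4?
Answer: -1/32209 ≈ -3.1047e-5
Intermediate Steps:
q(J) = -38 + J
1/(-12723 + ((-9130 + q(134)) - 10452)) = 1/(-12723 + ((-9130 + (-38 + 134)) - 10452)) = 1/(-12723 + ((-9130 + 96) - 10452)) = 1/(-12723 + (-9034 - 10452)) = 1/(-12723 - 19486) = 1/(-32209) = -1/32209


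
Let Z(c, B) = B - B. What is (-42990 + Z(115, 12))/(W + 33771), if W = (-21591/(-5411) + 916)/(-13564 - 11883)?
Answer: -591945289383/465004953874 ≈ -1.2730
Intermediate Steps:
Z(c, B) = 0
W = -4978067/137693717 (W = (-21591*(-1/5411) + 916)/(-25447) = (21591/5411 + 916)*(-1/25447) = (4978067/5411)*(-1/25447) = -4978067/137693717 ≈ -0.036153)
(-42990 + Z(115, 12))/(W + 33771) = (-42990 + 0)/(-4978067/137693717 + 33771) = -42990/4650049538740/137693717 = -42990*137693717/4650049538740 = -591945289383/465004953874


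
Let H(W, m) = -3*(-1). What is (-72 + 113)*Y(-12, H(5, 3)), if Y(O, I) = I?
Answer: 123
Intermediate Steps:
H(W, m) = 3
(-72 + 113)*Y(-12, H(5, 3)) = (-72 + 113)*3 = 41*3 = 123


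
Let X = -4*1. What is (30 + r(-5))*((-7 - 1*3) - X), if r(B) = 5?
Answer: -210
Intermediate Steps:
X = -4
(30 + r(-5))*((-7 - 1*3) - X) = (30 + 5)*((-7 - 1*3) - 1*(-4)) = 35*((-7 - 3) + 4) = 35*(-10 + 4) = 35*(-6) = -210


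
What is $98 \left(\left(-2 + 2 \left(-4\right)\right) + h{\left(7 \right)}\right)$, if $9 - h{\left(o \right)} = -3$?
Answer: $196$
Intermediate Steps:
$h{\left(o \right)} = 12$ ($h{\left(o \right)} = 9 - -3 = 9 + 3 = 12$)
$98 \left(\left(-2 + 2 \left(-4\right)\right) + h{\left(7 \right)}\right) = 98 \left(\left(-2 + 2 \left(-4\right)\right) + 12\right) = 98 \left(\left(-2 - 8\right) + 12\right) = 98 \left(-10 + 12\right) = 98 \cdot 2 = 196$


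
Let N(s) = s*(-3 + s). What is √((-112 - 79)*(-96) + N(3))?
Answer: 4*√1146 ≈ 135.41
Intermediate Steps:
√((-112 - 79)*(-96) + N(3)) = √((-112 - 79)*(-96) + 3*(-3 + 3)) = √(-191*(-96) + 3*0) = √(18336 + 0) = √18336 = 4*√1146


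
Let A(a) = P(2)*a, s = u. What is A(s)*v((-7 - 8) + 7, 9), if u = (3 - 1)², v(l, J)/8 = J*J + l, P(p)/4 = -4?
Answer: -37376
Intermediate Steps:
P(p) = -16 (P(p) = 4*(-4) = -16)
v(l, J) = 8*l + 8*J² (v(l, J) = 8*(J*J + l) = 8*(J² + l) = 8*(l + J²) = 8*l + 8*J²)
u = 4 (u = 2² = 4)
s = 4
A(a) = -16*a
A(s)*v((-7 - 8) + 7, 9) = (-16*4)*(8*((-7 - 8) + 7) + 8*9²) = -64*(8*(-15 + 7) + 8*81) = -64*(8*(-8) + 648) = -64*(-64 + 648) = -64*584 = -37376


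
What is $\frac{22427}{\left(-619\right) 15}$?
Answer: $- \frac{22427}{9285} \approx -2.4154$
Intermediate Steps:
$\frac{22427}{\left(-619\right) 15} = \frac{22427}{-9285} = 22427 \left(- \frac{1}{9285}\right) = - \frac{22427}{9285}$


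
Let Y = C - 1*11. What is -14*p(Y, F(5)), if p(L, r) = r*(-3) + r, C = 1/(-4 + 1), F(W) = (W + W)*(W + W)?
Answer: 2800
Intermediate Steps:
F(W) = 4*W² (F(W) = (2*W)*(2*W) = 4*W²)
C = -⅓ (C = 1/(-3) = -⅓ ≈ -0.33333)
Y = -34/3 (Y = -⅓ - 1*11 = -⅓ - 11 = -34/3 ≈ -11.333)
p(L, r) = -2*r (p(L, r) = -3*r + r = -2*r)
-14*p(Y, F(5)) = -(-28)*4*5² = -(-28)*4*25 = -(-28)*100 = -14*(-200) = 2800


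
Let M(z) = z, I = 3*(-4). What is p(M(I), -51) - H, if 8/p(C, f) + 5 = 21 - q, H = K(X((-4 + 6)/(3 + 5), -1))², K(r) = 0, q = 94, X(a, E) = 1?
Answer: -4/39 ≈ -0.10256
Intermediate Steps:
I = -12
H = 0 (H = 0² = 0)
p(C, f) = -4/39 (p(C, f) = 8/(-5 + (21 - 1*94)) = 8/(-5 + (21 - 94)) = 8/(-5 - 73) = 8/(-78) = 8*(-1/78) = -4/39)
p(M(I), -51) - H = -4/39 - 1*0 = -4/39 + 0 = -4/39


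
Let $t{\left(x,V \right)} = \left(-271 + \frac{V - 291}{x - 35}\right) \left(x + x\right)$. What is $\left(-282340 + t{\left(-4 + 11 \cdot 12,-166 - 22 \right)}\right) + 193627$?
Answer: $- \frac{14824901}{93} \approx -1.5941 \cdot 10^{5}$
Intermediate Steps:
$t{\left(x,V \right)} = 2 x \left(-271 + \frac{-291 + V}{-35 + x}\right)$ ($t{\left(x,V \right)} = \left(-271 + \frac{-291 + V}{-35 + x}\right) 2 x = 2 x \left(-271 + \frac{-291 + V}{-35 + x}\right)$)
$\left(-282340 + t{\left(-4 + 11 \cdot 12,-166 - 22 \right)}\right) + 193627 = \left(-282340 + \frac{2 \left(-4 + 11 \cdot 12\right) \left(9194 - 188 - 271 \left(-4 + 11 \cdot 12\right)\right)}{-35 + \left(-4 + 11 \cdot 12\right)}\right) + 193627 = \left(-282340 + \frac{2 \left(-4 + 132\right) \left(9194 - 188 - 271 \left(-4 + 132\right)\right)}{-35 + \left(-4 + 132\right)}\right) + 193627 = \left(-282340 + 2 \cdot 128 \frac{1}{-35 + 128} \left(9194 - 188 - 34688\right)\right) + 193627 = \left(-282340 + 2 \cdot 128 \cdot \frac{1}{93} \left(9194 - 188 - 34688\right)\right) + 193627 = \left(-282340 + 2 \cdot 128 \cdot \frac{1}{93} \left(-25682\right)\right) + 193627 = \left(-282340 - \frac{6574592}{93}\right) + 193627 = - \frac{32832212}{93} + 193627 = - \frac{14824901}{93}$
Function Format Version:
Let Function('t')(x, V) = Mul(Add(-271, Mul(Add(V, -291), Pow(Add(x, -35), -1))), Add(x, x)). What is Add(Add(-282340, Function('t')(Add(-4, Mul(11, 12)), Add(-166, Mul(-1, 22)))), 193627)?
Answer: Rational(-14824901, 93) ≈ -1.5941e+5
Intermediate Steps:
Function('t')(x, V) = Mul(2, x, Add(-271, Mul(Pow(Add(-35, x), -1), Add(-291, V)))) (Function('t')(x, V) = Mul(Add(-271, Mul(Add(-291, V), Pow(Add(-35, x), -1))), Mul(2, x)) = Mul(Add(-271, Mul(Pow(Add(-35, x), -1), Add(-291, V))), Mul(2, x)) = Mul(2, x, Add(-271, Mul(Pow(Add(-35, x), -1), Add(-291, V)))))
Add(Add(-282340, Function('t')(Add(-4, Mul(11, 12)), Add(-166, Mul(-1, 22)))), 193627) = Add(Add(-282340, Mul(2, Add(-4, Mul(11, 12)), Pow(Add(-35, Add(-4, Mul(11, 12))), -1), Add(9194, Add(-166, Mul(-1, 22)), Mul(-271, Add(-4, Mul(11, 12)))))), 193627) = Add(Add(-282340, Mul(2, Add(-4, 132), Pow(Add(-35, Add(-4, 132)), -1), Add(9194, Add(-166, -22), Mul(-271, Add(-4, 132))))), 193627) = Add(Add(-282340, Mul(2, 128, Pow(Add(-35, 128), -1), Add(9194, -188, Mul(-271, 128)))), 193627) = Add(Add(-282340, Mul(2, 128, Pow(93, -1), Add(9194, -188, -34688))), 193627) = Add(Add(-282340, Mul(2, 128, Rational(1, 93), -25682)), 193627) = Add(Add(-282340, Rational(-6574592, 93)), 193627) = Add(Rational(-32832212, 93), 193627) = Rational(-14824901, 93)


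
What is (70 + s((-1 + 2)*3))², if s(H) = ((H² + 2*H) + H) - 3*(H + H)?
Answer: 4900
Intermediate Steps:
s(H) = H² - 3*H (s(H) = (H² + 3*H) - 6*H = H² - 3*H)
(70 + s((-1 + 2)*3))² = (70 + ((-1 + 2)*3)*(-3 + (-1 + 2)*3))² = (70 + (1*3)*(-3 + 1*3))² = (70 + 3*(-3 + 3))² = (70 + 3*0)² = (70 + 0)² = 70² = 4900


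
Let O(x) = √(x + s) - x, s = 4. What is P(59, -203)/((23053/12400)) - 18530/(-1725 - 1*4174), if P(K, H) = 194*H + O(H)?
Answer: -168554273430/7999391 + 12400*I*√199/23053 ≈ -21071.0 + 7.5879*I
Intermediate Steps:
O(x) = √(4 + x) - x (O(x) = √(x + 4) - x = √(4 + x) - x)
P(K, H) = √(4 + H) + 193*H (P(K, H) = 194*H + (√(4 + H) - H) = √(4 + H) + 193*H)
P(59, -203)/((23053/12400)) - 18530/(-1725 - 1*4174) = (√(4 - 203) + 193*(-203))/((23053/12400)) - 18530/(-1725 - 1*4174) = (√(-199) - 39179)/((23053*(1/12400))) - 18530/(-1725 - 4174) = (I*√199 - 39179)/(23053/12400) - 18530/(-5899) = (-39179 + I*√199)*(12400/23053) - 18530*(-1/5899) = (-485819600/23053 + 12400*I*√199/23053) + 1090/347 = -168554273430/7999391 + 12400*I*√199/23053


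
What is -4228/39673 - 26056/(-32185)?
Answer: 897641508/1276875505 ≈ 0.70300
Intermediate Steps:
-4228/39673 - 26056/(-32185) = -4228*1/39673 - 26056*(-1/32185) = -4228/39673 + 26056/32185 = 897641508/1276875505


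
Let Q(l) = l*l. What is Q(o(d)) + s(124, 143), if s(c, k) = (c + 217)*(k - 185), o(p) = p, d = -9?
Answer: -14241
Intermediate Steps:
s(c, k) = (-185 + k)*(217 + c) (s(c, k) = (217 + c)*(-185 + k) = (-185 + k)*(217 + c))
Q(l) = l²
Q(o(d)) + s(124, 143) = (-9)² + (-40145 - 185*124 + 217*143 + 124*143) = 81 + (-40145 - 22940 + 31031 + 17732) = 81 - 14322 = -14241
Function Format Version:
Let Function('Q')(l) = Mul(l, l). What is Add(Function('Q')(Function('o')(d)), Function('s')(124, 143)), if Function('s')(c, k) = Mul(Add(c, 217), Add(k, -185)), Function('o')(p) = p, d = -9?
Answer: -14241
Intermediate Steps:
Function('s')(c, k) = Mul(Add(-185, k), Add(217, c)) (Function('s')(c, k) = Mul(Add(217, c), Add(-185, k)) = Mul(Add(-185, k), Add(217, c)))
Function('Q')(l) = Pow(l, 2)
Add(Function('Q')(Function('o')(d)), Function('s')(124, 143)) = Add(Pow(-9, 2), Add(-40145, Mul(-185, 124), Mul(217, 143), Mul(124, 143))) = Add(81, Add(-40145, -22940, 31031, 17732)) = Add(81, -14322) = -14241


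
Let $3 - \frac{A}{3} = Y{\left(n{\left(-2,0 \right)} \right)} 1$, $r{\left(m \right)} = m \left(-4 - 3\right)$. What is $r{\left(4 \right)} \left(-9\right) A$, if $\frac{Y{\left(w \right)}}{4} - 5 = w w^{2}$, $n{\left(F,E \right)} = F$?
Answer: $11340$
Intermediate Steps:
$Y{\left(w \right)} = 20 + 4 w^{3}$ ($Y{\left(w \right)} = 20 + 4 w w^{2} = 20 + 4 w^{3}$)
$r{\left(m \right)} = - 7 m$ ($r{\left(m \right)} = m \left(-7\right) = - 7 m$)
$A = 45$ ($A = 9 - 3 \left(20 + 4 \left(-2\right)^{3}\right) 1 = 9 - 3 \left(20 + 4 \left(-8\right)\right) 1 = 9 - 3 \left(20 - 32\right) 1 = 9 - 3 \left(\left(-12\right) 1\right) = 9 - -36 = 9 + 36 = 45$)
$r{\left(4 \right)} \left(-9\right) A = \left(-7\right) 4 \left(-9\right) 45 = \left(-28\right) \left(-9\right) 45 = 252 \cdot 45 = 11340$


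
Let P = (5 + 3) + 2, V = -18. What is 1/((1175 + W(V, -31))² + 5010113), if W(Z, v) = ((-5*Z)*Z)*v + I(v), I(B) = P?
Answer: 1/2647484138 ≈ 3.7772e-10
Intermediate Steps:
P = 10 (P = 8 + 2 = 10)
I(B) = 10
W(Z, v) = 10 - 5*v*Z² (W(Z, v) = ((-5*Z)*Z)*v + 10 = (-5*Z²)*v + 10 = -5*v*Z² + 10 = 10 - 5*v*Z²)
1/((1175 + W(V, -31))² + 5010113) = 1/((1175 + (10 - 5*(-31)*(-18)²))² + 5010113) = 1/((1175 + (10 - 5*(-31)*324))² + 5010113) = 1/((1175 + (10 + 50220))² + 5010113) = 1/((1175 + 50230)² + 5010113) = 1/(51405² + 5010113) = 1/(2642474025 + 5010113) = 1/2647484138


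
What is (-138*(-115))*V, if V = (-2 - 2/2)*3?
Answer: -142830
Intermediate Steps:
V = -9 (V = (-2 - 2*½)*3 = (-2 - 1)*3 = -3*3 = -9)
(-138*(-115))*V = -138*(-115)*(-9) = 15870*(-9) = -142830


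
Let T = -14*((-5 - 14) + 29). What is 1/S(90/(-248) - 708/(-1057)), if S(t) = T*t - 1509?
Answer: -4681/7264764 ≈ -0.00064434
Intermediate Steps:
T = -140 (T = -14*(-19 + 29) = -14*10 = -140)
S(t) = -1509 - 140*t (S(t) = -140*t - 1509 = -1509 - 140*t)
1/S(90/(-248) - 708/(-1057)) = 1/(-1509 - 140*(90/(-248) - 708/(-1057))) = 1/(-1509 - 140*(90*(-1/248) - 708*(-1/1057))) = 1/(-1509 - 140*(-45/124 + 708/1057)) = 1/(-1509 - 140*40227/131068) = 1/(-1509 - 201135/4681) = 1/(-7264764/4681) = -4681/7264764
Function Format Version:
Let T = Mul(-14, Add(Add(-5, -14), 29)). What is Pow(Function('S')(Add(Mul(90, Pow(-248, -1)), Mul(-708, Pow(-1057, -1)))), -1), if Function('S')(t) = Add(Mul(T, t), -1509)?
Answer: Rational(-4681, 7264764) ≈ -0.00064434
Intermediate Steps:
T = -140 (T = Mul(-14, Add(-19, 29)) = Mul(-14, 10) = -140)
Function('S')(t) = Add(-1509, Mul(-140, t)) (Function('S')(t) = Add(Mul(-140, t), -1509) = Add(-1509, Mul(-140, t)))
Pow(Function('S')(Add(Mul(90, Pow(-248, -1)), Mul(-708, Pow(-1057, -1)))), -1) = Pow(Add(-1509, Mul(-140, Add(Mul(90, Pow(-248, -1)), Mul(-708, Pow(-1057, -1))))), -1) = Pow(Add(-1509, Mul(-140, Add(Mul(90, Rational(-1, 248)), Mul(-708, Rational(-1, 1057))))), -1) = Pow(Add(-1509, Mul(-140, Add(Rational(-45, 124), Rational(708, 1057)))), -1) = Pow(Add(-1509, Mul(-140, Rational(40227, 131068))), -1) = Pow(Add(-1509, Rational(-201135, 4681)), -1) = Pow(Rational(-7264764, 4681), -1) = Rational(-4681, 7264764)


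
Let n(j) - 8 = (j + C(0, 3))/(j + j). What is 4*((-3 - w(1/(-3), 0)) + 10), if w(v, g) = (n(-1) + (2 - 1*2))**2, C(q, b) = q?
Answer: -261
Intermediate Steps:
n(j) = 17/2 (n(j) = 8 + (j + 0)/(j + j) = 8 + j/((2*j)) = 8 + j*(1/(2*j)) = 8 + 1/2 = 17/2)
w(v, g) = 289/4 (w(v, g) = (17/2 + (2 - 1*2))**2 = (17/2 + (2 - 2))**2 = (17/2 + 0)**2 = (17/2)**2 = 289/4)
4*((-3 - w(1/(-3), 0)) + 10) = 4*((-3 - 1*289/4) + 10) = 4*((-3 - 289/4) + 10) = 4*(-301/4 + 10) = 4*(-261/4) = -261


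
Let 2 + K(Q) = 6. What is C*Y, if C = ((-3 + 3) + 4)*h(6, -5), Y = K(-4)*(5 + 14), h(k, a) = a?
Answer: -1520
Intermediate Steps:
K(Q) = 4 (K(Q) = -2 + 6 = 4)
Y = 76 (Y = 4*(5 + 14) = 4*19 = 76)
C = -20 (C = ((-3 + 3) + 4)*(-5) = (0 + 4)*(-5) = 4*(-5) = -20)
C*Y = -20*76 = -1520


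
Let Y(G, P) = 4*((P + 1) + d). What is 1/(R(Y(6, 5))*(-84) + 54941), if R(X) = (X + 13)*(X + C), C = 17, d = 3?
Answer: -1/163207 ≈ -6.1272e-6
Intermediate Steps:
Y(G, P) = 16 + 4*P (Y(G, P) = 4*((P + 1) + 3) = 4*((1 + P) + 3) = 4*(4 + P) = 16 + 4*P)
R(X) = (13 + X)*(17 + X) (R(X) = (X + 13)*(X + 17) = (13 + X)*(17 + X))
1/(R(Y(6, 5))*(-84) + 54941) = 1/((221 + (16 + 4*5)² + 30*(16 + 4*5))*(-84) + 54941) = 1/((221 + (16 + 20)² + 30*(16 + 20))*(-84) + 54941) = 1/((221 + 36² + 30*36)*(-84) + 54941) = 1/((221 + 1296 + 1080)*(-84) + 54941) = 1/(2597*(-84) + 54941) = 1/(-218148 + 54941) = 1/(-163207) = -1/163207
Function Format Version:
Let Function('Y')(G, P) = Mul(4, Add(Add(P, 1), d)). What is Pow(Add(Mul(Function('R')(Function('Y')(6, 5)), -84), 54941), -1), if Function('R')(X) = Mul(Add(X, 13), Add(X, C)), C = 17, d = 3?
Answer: Rational(-1, 163207) ≈ -6.1272e-6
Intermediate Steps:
Function('Y')(G, P) = Add(16, Mul(4, P)) (Function('Y')(G, P) = Mul(4, Add(Add(P, 1), 3)) = Mul(4, Add(Add(1, P), 3)) = Mul(4, Add(4, P)) = Add(16, Mul(4, P)))
Function('R')(X) = Mul(Add(13, X), Add(17, X)) (Function('R')(X) = Mul(Add(X, 13), Add(X, 17)) = Mul(Add(13, X), Add(17, X)))
Pow(Add(Mul(Function('R')(Function('Y')(6, 5)), -84), 54941), -1) = Pow(Add(Mul(Add(221, Pow(Add(16, Mul(4, 5)), 2), Mul(30, Add(16, Mul(4, 5)))), -84), 54941), -1) = Pow(Add(Mul(Add(221, Pow(Add(16, 20), 2), Mul(30, Add(16, 20))), -84), 54941), -1) = Pow(Add(Mul(Add(221, Pow(36, 2), Mul(30, 36)), -84), 54941), -1) = Pow(Add(Mul(Add(221, 1296, 1080), -84), 54941), -1) = Pow(Add(Mul(2597, -84), 54941), -1) = Pow(Add(-218148, 54941), -1) = Pow(-163207, -1) = Rational(-1, 163207)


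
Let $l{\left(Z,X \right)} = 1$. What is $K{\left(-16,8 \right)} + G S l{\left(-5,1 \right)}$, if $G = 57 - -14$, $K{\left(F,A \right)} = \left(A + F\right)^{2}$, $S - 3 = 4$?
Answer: $561$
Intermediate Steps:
$S = 7$ ($S = 3 + 4 = 7$)
$G = 71$ ($G = 57 + 14 = 71$)
$K{\left(-16,8 \right)} + G S l{\left(-5,1 \right)} = \left(8 - 16\right)^{2} + 71 \cdot 7 \cdot 1 = \left(-8\right)^{2} + 71 \cdot 7 = 64 + 497 = 561$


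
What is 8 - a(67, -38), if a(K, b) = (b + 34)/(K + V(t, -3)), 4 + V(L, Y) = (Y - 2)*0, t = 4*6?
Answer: 508/63 ≈ 8.0635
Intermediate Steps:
t = 24
V(L, Y) = -4 (V(L, Y) = -4 + (Y - 2)*0 = -4 + (-2 + Y)*0 = -4 + 0 = -4)
a(K, b) = (34 + b)/(-4 + K) (a(K, b) = (b + 34)/(K - 4) = (34 + b)/(-4 + K))
8 - a(67, -38) = 8 - (34 - 38)/(-4 + 67) = 8 - (-4)/63 = 8 - 1*(-4/63) = 8 + 4/63 = 508/63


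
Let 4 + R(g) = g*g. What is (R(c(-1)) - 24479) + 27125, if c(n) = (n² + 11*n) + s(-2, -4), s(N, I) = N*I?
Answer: 2646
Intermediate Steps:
s(N, I) = I*N
c(n) = 8 + n² + 11*n (c(n) = (n² + 11*n) - 4*(-2) = (n² + 11*n) + 8 = 8 + n² + 11*n)
R(g) = -4 + g² (R(g) = -4 + g*g = -4 + g²)
(R(c(-1)) - 24479) + 27125 = ((-4 + (8 + (-1)² + 11*(-1))²) - 24479) + 27125 = ((-4 + (8 + 1 - 11)²) - 24479) + 27125 = ((-4 + (-2)²) - 24479) + 27125 = ((-4 + 4) - 24479) + 27125 = (0 - 24479) + 27125 = -24479 + 27125 = 2646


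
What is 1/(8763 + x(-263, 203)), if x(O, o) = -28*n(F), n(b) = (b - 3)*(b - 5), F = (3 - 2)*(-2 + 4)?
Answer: 1/8679 ≈ 0.00011522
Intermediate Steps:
F = 2 (F = 1*2 = 2)
n(b) = (-5 + b)*(-3 + b) (n(b) = (-3 + b)*(-5 + b) = (-5 + b)*(-3 + b))
x(O, o) = -84 (x(O, o) = -28*(15 + 2² - 8*2) = -28*(15 + 4 - 16) = -28*3 = -84)
1/(8763 + x(-263, 203)) = 1/(8763 - 84) = 1/8679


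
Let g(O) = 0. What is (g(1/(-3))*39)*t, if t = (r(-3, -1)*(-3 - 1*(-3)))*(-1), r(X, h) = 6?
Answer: 0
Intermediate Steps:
t = 0 (t = (6*(-3 - 1*(-3)))*(-1) = (6*(-3 + 3))*(-1) = (6*0)*(-1) = 0*(-1) = 0)
(g(1/(-3))*39)*t = (0*39)*0 = 0*0 = 0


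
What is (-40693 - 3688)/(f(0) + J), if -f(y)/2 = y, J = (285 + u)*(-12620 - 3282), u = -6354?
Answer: -44381/96509238 ≈ -0.00045986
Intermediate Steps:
J = 96509238 (J = (285 - 6354)*(-12620 - 3282) = -6069*(-15902) = 96509238)
f(y) = -2*y
(-40693 - 3688)/(f(0) + J) = (-40693 - 3688)/(-2*0 + 96509238) = -44381/(0 + 96509238) = -44381/96509238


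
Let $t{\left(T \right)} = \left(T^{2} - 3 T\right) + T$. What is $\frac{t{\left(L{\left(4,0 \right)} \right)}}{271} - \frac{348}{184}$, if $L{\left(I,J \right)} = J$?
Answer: $- \frac{87}{46} \approx -1.8913$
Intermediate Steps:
$t{\left(T \right)} = T^{2} - 2 T$
$\frac{t{\left(L{\left(4,0 \right)} \right)}}{271} - \frac{348}{184} = \frac{0 \left(-2 + 0\right)}{271} - \frac{348}{184} = 0 \left(-2\right) \frac{1}{271} - \frac{87}{46} = 0 \cdot \frac{1}{271} - \frac{87}{46} = 0 - \frac{87}{46} = - \frac{87}{46}$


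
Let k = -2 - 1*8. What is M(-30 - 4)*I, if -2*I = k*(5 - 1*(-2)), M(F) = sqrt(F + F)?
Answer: 70*I*sqrt(17) ≈ 288.62*I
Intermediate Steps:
k = -10 (k = -2 - 8 = -10)
M(F) = sqrt(2)*sqrt(F) (M(F) = sqrt(2*F) = sqrt(2)*sqrt(F))
I = 35 (I = -(-5)*(5 - 1*(-2)) = -(-5)*(5 + 2) = -(-5)*7 = -1/2*(-70) = 35)
M(-30 - 4)*I = (sqrt(2)*sqrt(-30 - 4))*35 = (sqrt(2)*sqrt(-34))*35 = (sqrt(2)*(I*sqrt(34)))*35 = (2*I*sqrt(17))*35 = 70*I*sqrt(17)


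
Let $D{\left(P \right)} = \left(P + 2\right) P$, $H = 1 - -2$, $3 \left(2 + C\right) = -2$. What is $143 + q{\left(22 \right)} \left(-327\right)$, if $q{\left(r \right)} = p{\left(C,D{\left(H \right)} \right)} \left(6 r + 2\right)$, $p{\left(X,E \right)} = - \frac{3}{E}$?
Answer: $\frac{44533}{5} \approx 8906.6$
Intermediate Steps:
$C = - \frac{8}{3}$ ($C = -2 + \frac{1}{3} \left(-2\right) = -2 - \frac{2}{3} = - \frac{8}{3} \approx -2.6667$)
$H = 3$ ($H = 1 + 2 = 3$)
$D{\left(P \right)} = P \left(2 + P\right)$ ($D{\left(P \right)} = \left(2 + P\right) P = P \left(2 + P\right)$)
$q{\left(r \right)} = - \frac{2}{5} - \frac{6 r}{5}$ ($q{\left(r \right)} = - \frac{3}{3 \left(2 + 3\right)} \left(6 r + 2\right) = - \frac{3}{3 \cdot 5} \left(2 + 6 r\right) = - \frac{3}{15} \left(2 + 6 r\right) = \left(-3\right) \frac{1}{15} \left(2 + 6 r\right) = - \frac{2 + 6 r}{5} = - \frac{2}{5} - \frac{6 r}{5}$)
$143 + q{\left(22 \right)} \left(-327\right) = 143 + \left(- \frac{2}{5} - \frac{132}{5}\right) \left(-327\right) = 143 - - \frac{43818}{5} = 143 + \frac{43818}{5} = \frac{44533}{5}$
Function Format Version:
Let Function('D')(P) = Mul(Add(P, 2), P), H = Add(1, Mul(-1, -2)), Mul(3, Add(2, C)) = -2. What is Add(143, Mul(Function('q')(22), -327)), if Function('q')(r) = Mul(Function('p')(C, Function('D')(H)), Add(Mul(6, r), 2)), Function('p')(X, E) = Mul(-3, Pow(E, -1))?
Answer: Rational(44533, 5) ≈ 8906.6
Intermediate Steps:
C = Rational(-8, 3) (C = Add(-2, Mul(Rational(1, 3), -2)) = Add(-2, Rational(-2, 3)) = Rational(-8, 3) ≈ -2.6667)
H = 3 (H = Add(1, 2) = 3)
Function('D')(P) = Mul(P, Add(2, P)) (Function('D')(P) = Mul(Add(2, P), P) = Mul(P, Add(2, P)))
Function('q')(r) = Add(Rational(-2, 5), Mul(Rational(-6, 5), r)) (Function('q')(r) = Mul(Mul(-3, Pow(Mul(3, Add(2, 3)), -1)), Add(Mul(6, r), 2)) = Mul(Mul(-3, Pow(Mul(3, 5), -1)), Add(2, Mul(6, r))) = Mul(Mul(-3, Pow(15, -1)), Add(2, Mul(6, r))) = Mul(Mul(-3, Rational(1, 15)), Add(2, Mul(6, r))) = Mul(Rational(-1, 5), Add(2, Mul(6, r))) = Add(Rational(-2, 5), Mul(Rational(-6, 5), r)))
Add(143, Mul(Function('q')(22), -327)) = Add(143, Mul(Add(Rational(-2, 5), Mul(Rational(-6, 5), 22)), -327)) = Add(143, Mul(Add(Rational(-2, 5), Rational(-132, 5)), -327)) = Add(143, Mul(Rational(-134, 5), -327)) = Add(143, Rational(43818, 5)) = Rational(44533, 5)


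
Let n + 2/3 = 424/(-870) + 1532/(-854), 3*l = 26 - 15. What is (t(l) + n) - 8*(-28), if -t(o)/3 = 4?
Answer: 38830376/185745 ≈ 209.05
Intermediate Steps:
l = 11/3 (l = (26 - 15)/3 = (⅓)*11 = 11/3 ≈ 3.6667)
t(o) = -12 (t(o) = -3*4 = -12)
n = -547564/185745 (n = -⅔ + (424/(-870) + 1532/(-854)) = -⅔ + (424*(-1/870) + 1532*(-1/854)) = -⅔ + (-212/435 - 766/427) = -⅔ - 423734/185745 = -547564/185745 ≈ -2.9479)
(t(l) + n) - 8*(-28) = (-12 - 547564/185745) - 8*(-28) = -2776504/185745 + 224 = 38830376/185745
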